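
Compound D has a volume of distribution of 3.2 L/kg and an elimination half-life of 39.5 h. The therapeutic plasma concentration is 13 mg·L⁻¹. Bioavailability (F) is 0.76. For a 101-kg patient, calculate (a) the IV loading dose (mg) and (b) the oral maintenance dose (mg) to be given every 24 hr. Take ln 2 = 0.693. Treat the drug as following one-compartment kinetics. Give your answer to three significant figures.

Vd = 3.2 L/kg × 101 kg = 323.2 L
LD = Vd × C = 323.2 × 13 = 4202 mg
CL = 0.693 × Vd / t½ = 0.693 × 323.2 / 39.5 = 5.670 L/h
D = CL × Css × τ / F = 5.670 × 13 × 24 / 0.76 = 2328 mg

(a) 4200 mg; (b) 2330 mg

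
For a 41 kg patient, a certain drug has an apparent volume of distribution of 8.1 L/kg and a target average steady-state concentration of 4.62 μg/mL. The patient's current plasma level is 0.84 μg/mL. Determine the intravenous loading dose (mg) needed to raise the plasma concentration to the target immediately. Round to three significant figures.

Vd = 8.1 L/kg × 41 kg = 332.1 L
Concentration deficit ΔC = 4.62 − 0.84 = 3.780 mg/L
LD = Vd × ΔC = 332.1 × 3.780 = 1255 mg

1260 mg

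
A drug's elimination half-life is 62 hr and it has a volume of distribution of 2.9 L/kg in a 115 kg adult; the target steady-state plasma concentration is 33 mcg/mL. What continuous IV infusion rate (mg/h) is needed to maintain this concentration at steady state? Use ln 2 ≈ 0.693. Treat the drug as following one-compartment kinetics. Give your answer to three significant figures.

Vd(total) = 115 kg × 2.9 L/kg = 333.5 L
CL = 0.693 × Vd / t½ = 0.693 × 333.5 / 62 = 3.728 L/h
Infusion rate = CL × Css = 3.728 × 33 = 123.0 mg/h

123 mg/h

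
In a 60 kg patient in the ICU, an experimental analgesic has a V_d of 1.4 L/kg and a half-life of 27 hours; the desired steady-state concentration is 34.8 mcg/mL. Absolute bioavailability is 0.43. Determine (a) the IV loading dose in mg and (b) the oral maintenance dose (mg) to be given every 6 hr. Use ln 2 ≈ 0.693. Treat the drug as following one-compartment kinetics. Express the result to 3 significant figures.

(a) 2920 mg; (b) 1050 mg

Total Vd = 1.4 × 60 = 84.00 L
LD = Vd × C = 84.00 × 34.8 = 2923 mg
CL = 0.693 × Vd / t½ = 0.693 × 84.00 / 27 = 2.156 L/h
D = CL × Css × τ / F = 2.156 × 34.8 × 6 / 0.43 = 1047 mg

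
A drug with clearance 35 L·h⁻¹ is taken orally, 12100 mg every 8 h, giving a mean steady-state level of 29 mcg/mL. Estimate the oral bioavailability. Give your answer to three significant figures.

0.671

F·D/τ = CL·Css at steady state → F = CL·Css·τ / D.
F = 35 × 29 × 8 / 12100 = 0.671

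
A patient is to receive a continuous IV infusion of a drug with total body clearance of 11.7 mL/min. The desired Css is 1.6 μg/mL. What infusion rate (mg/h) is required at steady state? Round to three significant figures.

Convert clearance: 11.7 mL/min × 60 min/h ÷ 1000 mL/L = 0.7020 L/h
At steady state, infusion rate equals elimination rate: rate in = CL × Css.
Rate = CL × Css = 0.7020 × 1.6 = 1.123 mg/h

1.12 mg/h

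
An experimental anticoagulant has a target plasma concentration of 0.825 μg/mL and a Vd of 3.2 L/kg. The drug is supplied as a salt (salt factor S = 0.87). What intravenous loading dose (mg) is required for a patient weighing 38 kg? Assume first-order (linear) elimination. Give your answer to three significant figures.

Total Vd = 3.2 × 38 = 121.6 L
The loading dose fills Vd to the target concentration.
LD = Vd × C / S = 121.6 × 0.8250 / 0.87 = 115.3 mg

115 mg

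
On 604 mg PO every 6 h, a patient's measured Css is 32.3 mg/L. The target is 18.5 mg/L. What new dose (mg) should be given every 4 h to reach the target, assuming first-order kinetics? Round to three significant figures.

231 mg

With linear kinetics, Css is proportional to dose rate (D/τ) at fixed clearance.
D₂ = D₁ × (Css,target / Css,current) × (τ₂/τ₁) = 604 × (18.5/32.3) × (4/6) = 230.6 mg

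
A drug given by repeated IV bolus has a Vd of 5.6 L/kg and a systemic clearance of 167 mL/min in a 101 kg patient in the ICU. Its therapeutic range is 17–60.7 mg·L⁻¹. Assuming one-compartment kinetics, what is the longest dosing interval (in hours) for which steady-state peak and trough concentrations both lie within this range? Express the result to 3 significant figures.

Vd(total) = 101 kg × 5.6 L/kg = 565.6 L
CL = 167 mL/min × 60/1000 = 10.02 L/h
k = CL / Vd = 10.02 / 565.6 = 0.01772 h⁻¹
Between IV bolus doses, concentration decays as C = C₀·e^(−kτ), so C_peak/C_trough = e^(kτ).
τ_max = ln(C_peak/C_trough) / k = ln(60.7/17) / 0.01772 = 1.273 / 0.01772 = 71.84 h

71.8 h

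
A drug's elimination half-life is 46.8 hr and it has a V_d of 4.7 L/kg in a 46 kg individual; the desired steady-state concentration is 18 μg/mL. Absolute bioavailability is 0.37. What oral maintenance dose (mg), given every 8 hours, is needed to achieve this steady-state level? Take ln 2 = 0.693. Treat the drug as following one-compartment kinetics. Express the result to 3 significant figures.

Vd = 4.7 L/kg × 46 kg = 216.2 L
CL = 0.693 × Vd / t½ = 0.693 × 216.2 / 46.8 = 3.201 L/h
D = CL × Css × τ / F = 3.201 × 18 × 8 / 0.37 = 1246 mg

1250 mg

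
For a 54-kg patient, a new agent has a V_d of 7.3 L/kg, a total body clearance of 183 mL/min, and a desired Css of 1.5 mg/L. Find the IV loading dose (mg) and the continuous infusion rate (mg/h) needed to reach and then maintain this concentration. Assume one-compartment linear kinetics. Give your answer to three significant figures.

Vd = 7.3 L/kg × 54 kg = 394.2 L
LD = Vd · C_target = 394.2 × 1.5 = 591.3 mg
Convert clearance: 183 mL/min × 60 min/h ÷ 1000 mL/L = 10.98 L/h
Maintenance infusion rate = CL × Css = 10.98 × 1.5 = 16.47 mg/h

(a) 591 mg; (b) 16.5 mg/h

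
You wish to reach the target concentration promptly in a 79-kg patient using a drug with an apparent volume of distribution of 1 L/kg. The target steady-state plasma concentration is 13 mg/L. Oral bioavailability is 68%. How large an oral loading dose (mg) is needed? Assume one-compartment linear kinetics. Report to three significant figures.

1510 mg

Total Vd = 1 × 79 = 79.00 L
LD = Vd × C / F = 79.00 × 13.00 / 0.68 = 1510 mg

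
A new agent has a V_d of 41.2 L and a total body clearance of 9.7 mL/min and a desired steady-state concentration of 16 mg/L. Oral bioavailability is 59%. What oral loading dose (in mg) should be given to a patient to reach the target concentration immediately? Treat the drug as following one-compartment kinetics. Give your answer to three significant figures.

LD = Vd × C / F = 41.20 × 16.00 / 0.59 = 1117 mg

1120 mg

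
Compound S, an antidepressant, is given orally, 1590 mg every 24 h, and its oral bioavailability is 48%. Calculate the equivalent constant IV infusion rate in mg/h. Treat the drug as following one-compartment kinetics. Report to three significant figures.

31.8 mg/h

Equivalent systemic input: infusion rate = F·D/τ.
Rate = 0.48 × 1590 / 24 = 31.80 mg/h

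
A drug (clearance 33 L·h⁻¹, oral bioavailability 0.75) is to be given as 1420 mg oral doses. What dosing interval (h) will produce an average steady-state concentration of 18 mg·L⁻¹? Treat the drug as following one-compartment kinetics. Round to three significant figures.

1.79 h

F·D/τ = CL·Css → τ = F·D / (CL·Css).
τ = 0.75 × 1420 / (33 × 18) = 1.793 h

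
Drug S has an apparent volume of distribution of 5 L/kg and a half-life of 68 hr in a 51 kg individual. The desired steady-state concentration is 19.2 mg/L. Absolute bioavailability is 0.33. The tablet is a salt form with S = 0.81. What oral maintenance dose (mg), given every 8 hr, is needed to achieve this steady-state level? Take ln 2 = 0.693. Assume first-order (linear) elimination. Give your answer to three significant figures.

Vd(total) = 51 kg × 5 L/kg = 255.0 L
CL = ln 2 · Vd / t½ = 0.693 × 255.0 / 68 = 2.599 L/h
D = CL × Css × τ / F / S = 2.599 × 19.2 × 8 / 0.33 / 0.81 = 1493 mg

1490 mg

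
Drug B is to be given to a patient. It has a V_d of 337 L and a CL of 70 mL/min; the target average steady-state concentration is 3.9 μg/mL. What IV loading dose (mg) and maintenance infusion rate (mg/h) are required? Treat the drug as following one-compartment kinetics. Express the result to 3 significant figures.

Loading: fill Vd to C_target → 337.0 L × 3.9 mg/L = 1314 mg
CL = 70 mL/min × 60/1000 = 4.200 L/h
Maintenance: replace elimination → rate = CL × Css = 4.200 × 3.9 = 16.38 mg/h

(a) 1310 mg; (b) 16.4 mg/h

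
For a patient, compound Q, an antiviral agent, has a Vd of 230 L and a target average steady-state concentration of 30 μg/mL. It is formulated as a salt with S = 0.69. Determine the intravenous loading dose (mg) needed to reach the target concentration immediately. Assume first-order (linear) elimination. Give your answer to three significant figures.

LD = Vd × C / S = 230.0 × 30.00 / 0.69 = 10000 mg

10000 mg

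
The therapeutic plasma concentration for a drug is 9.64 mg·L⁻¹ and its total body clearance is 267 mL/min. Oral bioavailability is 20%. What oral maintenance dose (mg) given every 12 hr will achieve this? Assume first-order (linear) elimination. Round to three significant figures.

9270 mg

Convert clearance: 267 mL/min × 60 min/h ÷ 1000 mL/L = 16.02 L/h
D = CL × Css × τ / F = 16.02 × 9.64 × 12 / 0.2 = 9266 mg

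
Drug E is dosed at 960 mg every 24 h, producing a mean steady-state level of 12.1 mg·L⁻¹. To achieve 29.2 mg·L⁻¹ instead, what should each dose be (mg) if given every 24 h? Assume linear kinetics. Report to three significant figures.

With linear kinetics, Css is proportional to dose rate (D/τ) at fixed clearance.
D₂ = D₁ × (Css,target / Css,current) = 960 × 29.2/12.1 = 2317 mg

2320 mg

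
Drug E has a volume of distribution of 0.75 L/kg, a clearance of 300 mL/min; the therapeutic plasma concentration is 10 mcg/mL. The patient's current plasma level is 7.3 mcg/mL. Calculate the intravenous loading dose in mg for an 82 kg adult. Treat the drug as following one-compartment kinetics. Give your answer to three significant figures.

Total Vd = 0.75 × 82 = 61.50 L
The loading dose fills Vd to the target concentration; clearance is irrelevant here.
Concentration deficit ΔC = 10 − 7.3 = 2.700 mg/L
LD = Vd × ΔC = 61.50 × 2.700 = 166.1 mg

166 mg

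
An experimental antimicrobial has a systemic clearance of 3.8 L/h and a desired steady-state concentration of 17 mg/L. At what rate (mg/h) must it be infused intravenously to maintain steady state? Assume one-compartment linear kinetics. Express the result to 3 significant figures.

R₀ = 3.800 × 17 = 64.60 mg/h

64.6 mg/h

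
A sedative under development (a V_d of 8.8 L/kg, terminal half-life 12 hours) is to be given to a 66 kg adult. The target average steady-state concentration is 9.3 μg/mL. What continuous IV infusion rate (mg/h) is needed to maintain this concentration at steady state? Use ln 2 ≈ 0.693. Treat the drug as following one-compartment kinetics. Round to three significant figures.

312 mg/h

Vd = 8.8 L/kg × 66 kg = 580.8 L
CL = ln 2 · Vd / t½ = 0.693 × 580.8 / 12 = 33.54 L/h
Infusion rate = CL × Css = 33.54 × 9.3 = 311.9 mg/h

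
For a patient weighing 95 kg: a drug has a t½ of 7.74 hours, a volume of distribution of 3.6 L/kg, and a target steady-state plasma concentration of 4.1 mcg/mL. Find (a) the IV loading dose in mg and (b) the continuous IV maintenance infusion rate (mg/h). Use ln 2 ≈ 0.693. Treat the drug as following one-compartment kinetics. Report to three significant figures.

(a) 1400 mg; (b) 126 mg/h

Vd(total) = 95 kg × 3.6 L/kg = 342.0 L
LD = Vd × C = 342.0 × 4.1 = 1402 mg
CL = 0.693 × Vd / t½ = 0.693 × 342.0 / 7.74 = 30.62 L/h
Infusion rate = CL × Css = 30.62 × 4.1 = 125.5 mg/h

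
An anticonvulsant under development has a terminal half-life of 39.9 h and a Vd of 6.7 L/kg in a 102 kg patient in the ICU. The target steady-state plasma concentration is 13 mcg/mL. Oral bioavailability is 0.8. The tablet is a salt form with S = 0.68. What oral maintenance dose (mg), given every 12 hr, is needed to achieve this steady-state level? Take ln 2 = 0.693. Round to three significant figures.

Vd = 6.7 L/kg × 102 kg = 683.4 L
k = 0.693/39.9 = 0.01737 h⁻¹, so CL = k·Vd = 0.01737 × 683.4 = 11.87 L/h
D = CL × Css × τ / F / S = 11.87 × 13 × 12 / 0.8 / 0.68 = 3404 mg

3400 mg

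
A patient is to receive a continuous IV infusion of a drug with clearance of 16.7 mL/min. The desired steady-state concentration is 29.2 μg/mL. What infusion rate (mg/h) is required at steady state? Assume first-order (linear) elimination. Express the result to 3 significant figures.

29.3 mg/h

CL = 16.7 mL/min × 60/1000 = 1.002 L/h
R₀ = 1.002 × 29.2 = 29.26 mg/h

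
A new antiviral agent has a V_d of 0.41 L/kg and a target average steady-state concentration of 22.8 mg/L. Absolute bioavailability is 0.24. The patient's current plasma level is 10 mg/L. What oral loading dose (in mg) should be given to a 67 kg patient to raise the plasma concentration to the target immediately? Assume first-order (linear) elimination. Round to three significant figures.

1470 mg

Total Vd = 0.41 × 67 = 27.47 L
The loading dose fills Vd to the target concentration.
Concentration deficit ΔC = 22.8 − 10 = 12.80 mg/L
LD = Vd × ΔC / F = 27.47 × 12.80 / 0.24 = 1465 mg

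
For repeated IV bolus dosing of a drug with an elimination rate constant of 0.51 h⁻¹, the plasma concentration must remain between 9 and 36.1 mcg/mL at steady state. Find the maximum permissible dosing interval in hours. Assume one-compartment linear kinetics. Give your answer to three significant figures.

2.72 h

Between IV bolus doses, concentration decays as C = C₀·e^(−kτ), so C_peak/C_trough = e^(kτ).
τ_max = ln(C_peak/C_trough) / k = ln(36.1/9) / 0.5100 = 1.389 / 0.5100 = 2.724 h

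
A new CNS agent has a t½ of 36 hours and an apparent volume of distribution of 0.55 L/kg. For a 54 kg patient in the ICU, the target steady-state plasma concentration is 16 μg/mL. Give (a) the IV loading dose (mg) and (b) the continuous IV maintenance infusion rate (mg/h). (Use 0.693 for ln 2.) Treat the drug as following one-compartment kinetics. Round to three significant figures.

(a) 475 mg; (b) 9.15 mg/h

Total Vd = 0.55 × 54 = 29.70 L
LD = Vd × C = 29.70 × 16 = 475.2 mg
CL = 0.693 × Vd / t½ = 0.693 × 29.70 / 36 = 0.5717 L/h
Infusion rate = CL × Css = 0.5717 × 16 = 9.147 mg/h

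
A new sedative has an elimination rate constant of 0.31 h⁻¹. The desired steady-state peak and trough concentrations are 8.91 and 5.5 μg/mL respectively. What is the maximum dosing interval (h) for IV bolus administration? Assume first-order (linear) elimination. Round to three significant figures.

Between IV bolus doses, concentration decays as C = C₀·e^(−kτ), so C_peak/C_trough = e^(kτ).
τ_max = ln(C_peak/C_trough) / k = ln(8.91/5.5) / 0.3100 = 0.4824 / 0.3100 = 1.556 h

1.56 h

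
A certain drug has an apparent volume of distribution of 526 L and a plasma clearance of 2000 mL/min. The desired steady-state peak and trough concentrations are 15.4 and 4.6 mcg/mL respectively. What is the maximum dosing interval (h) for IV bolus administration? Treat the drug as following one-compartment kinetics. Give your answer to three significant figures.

CL = 2000 mL/min × 60/1000 = 120.0 L/h
k = CL / Vd = 120.0 / 526.0 = 0.2281 h⁻¹
Between IV bolus doses, concentration decays as C = C₀·e^(−kτ), so C_peak/C_trough = e^(kτ).
τ_max = ln(C_peak/C_trough) / k = ln(15.4/4.6) / 0.2281 = 1.208 / 0.2281 = 5.296 h

5.30 h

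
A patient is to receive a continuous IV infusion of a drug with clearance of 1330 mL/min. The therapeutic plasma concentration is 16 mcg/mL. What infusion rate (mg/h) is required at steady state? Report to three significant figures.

CL = 1330 mL/min × 60/1000 = 79.80 L/h
Rate = CL × Css = 79.80 × 16 = 1277 mg/h

1280 mg/h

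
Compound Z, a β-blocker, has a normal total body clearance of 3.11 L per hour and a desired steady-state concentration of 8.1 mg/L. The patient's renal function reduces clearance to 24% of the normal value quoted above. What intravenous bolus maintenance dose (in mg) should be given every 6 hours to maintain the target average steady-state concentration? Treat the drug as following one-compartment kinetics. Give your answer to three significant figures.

36.3 mg

Patient clearance = 0.24 × 3.110 = 0.7464 L/h
D = CL × Css × τ = 0.7464 × 8.1 × 6 = 36.28 mg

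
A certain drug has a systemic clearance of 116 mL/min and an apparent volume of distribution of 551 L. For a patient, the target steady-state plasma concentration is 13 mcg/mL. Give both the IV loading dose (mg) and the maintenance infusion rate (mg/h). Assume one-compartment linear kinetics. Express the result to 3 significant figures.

(a) 7160 mg; (b) 90.5 mg/h

Loading dose = Vd × C = 551.0 × 13 = 7163 mg
CL = 116 mL/min × 60/1000 = 6.960 L/h
Infusion rate = 6.960 L/h × 13 mg/L = 90.48 mg/h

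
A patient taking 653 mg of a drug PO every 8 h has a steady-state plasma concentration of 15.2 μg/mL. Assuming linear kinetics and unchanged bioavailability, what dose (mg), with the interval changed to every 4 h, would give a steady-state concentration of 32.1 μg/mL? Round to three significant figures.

690 mg

With linear kinetics, Css is proportional to dose rate (D/τ) at fixed clearance.
D₂ = D₁ × (Css,target / Css,current) × (τ₂/τ₁) = 653 × (32.1/15.2) × (4/8) = 689.5 mg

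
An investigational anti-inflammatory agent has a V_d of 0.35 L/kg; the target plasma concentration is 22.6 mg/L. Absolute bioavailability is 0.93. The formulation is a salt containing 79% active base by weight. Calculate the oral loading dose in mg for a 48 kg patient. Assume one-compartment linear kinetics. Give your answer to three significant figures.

Total Vd = 0.35 × 48 = 16.80 L
LD = Vd × C / F / S = 16.80 × 22.60 / 0.93 / 0.79 = 516.8 mg

517 mg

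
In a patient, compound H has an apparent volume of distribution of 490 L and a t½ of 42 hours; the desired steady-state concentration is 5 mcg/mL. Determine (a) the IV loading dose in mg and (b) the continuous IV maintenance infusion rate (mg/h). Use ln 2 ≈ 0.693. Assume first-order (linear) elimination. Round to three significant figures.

(a) 2450 mg; (b) 40.4 mg/h

LD = Vd × C = 490.0 × 5 = 2450 mg
CL = 0.693 × Vd / t½ = 0.693 × 490.0 / 42 = 8.085 L/h
Infusion rate = CL × Css = 8.085 × 5 = 40.43 mg/h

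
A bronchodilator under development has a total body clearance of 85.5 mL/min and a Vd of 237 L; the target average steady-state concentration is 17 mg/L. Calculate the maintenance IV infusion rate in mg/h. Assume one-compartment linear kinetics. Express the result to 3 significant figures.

CL = 85.5 mL/min = 85.5 × 0.06 = 5.130 L/h
Infusion rate = CL · Css = 5.130 L/h × 17 mg/L = 87.21 mg/h

87.2 mg/h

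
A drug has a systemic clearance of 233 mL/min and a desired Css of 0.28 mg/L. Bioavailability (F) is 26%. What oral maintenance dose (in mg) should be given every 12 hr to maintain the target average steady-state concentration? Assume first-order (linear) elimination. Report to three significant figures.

181 mg

CL = 233 mL/min × 60/1000 = 13.98 L/h
At steady state, dose per interval replaces the amount cleared in that interval: F·D/τ = CL·Css.
D = CL × Css × τ / F = 13.98 × 0.28 × 12 / 0.26 = 180.7 mg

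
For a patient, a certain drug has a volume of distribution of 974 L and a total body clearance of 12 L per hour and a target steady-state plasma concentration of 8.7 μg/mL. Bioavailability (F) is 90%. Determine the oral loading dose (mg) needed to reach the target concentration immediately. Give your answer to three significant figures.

9420 mg

The loading dose fills Vd to the target concentration; clearance is irrelevant here.
LD = Vd × C / F = 974.0 × 8.700 / 0.9 = 9415 mg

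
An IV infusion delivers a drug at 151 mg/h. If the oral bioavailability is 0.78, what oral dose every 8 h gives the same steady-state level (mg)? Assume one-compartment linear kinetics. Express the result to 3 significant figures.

1550 mg

To maintain the same Css, the systemic dosing rate must be unchanged: F·D/τ = infusion rate.
D = rate × τ / F = 151 × 8 / 0.78 = 1549 mg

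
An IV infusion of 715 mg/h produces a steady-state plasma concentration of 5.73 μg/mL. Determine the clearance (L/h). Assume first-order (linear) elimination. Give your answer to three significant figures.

At steady state, infusion rate = CL × Css, so CL = rate / Css.
CL = 715 / 5.73 = 124.8 L/h

125 L/h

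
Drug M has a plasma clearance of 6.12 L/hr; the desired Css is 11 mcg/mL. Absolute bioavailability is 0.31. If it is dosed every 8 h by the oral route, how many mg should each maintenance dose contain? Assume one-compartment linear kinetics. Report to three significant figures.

1740 mg

At steady state, dose per interval replaces the amount cleared in that interval: F·D/τ = CL·Css.
D = CL × Css × τ / F = 6.120 × 11 × 8 / 0.31 = 1737 mg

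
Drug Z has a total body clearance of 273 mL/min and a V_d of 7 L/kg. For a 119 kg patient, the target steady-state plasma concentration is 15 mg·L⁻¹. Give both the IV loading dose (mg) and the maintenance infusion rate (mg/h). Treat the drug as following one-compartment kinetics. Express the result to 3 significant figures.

Vd(total) = 119 kg × 7 L/kg = 833.0 L
LD = Vd · C_target = 833.0 × 15 = 12500 mg
Convert clearance: 273 mL/min × 60 min/h ÷ 1000 mL/L = 16.38 L/h
Infusion rate = 16.38 L/h × 15 mg/L = 245.7 mg/h

(a) 12500 mg; (b) 246 mg/h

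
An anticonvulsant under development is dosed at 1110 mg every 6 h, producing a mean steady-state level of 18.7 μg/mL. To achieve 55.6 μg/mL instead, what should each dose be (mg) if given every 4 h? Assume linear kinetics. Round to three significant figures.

With linear kinetics, Css is proportional to dose rate (D/τ) at fixed clearance.
D₂ = D₁ × (Css,target / Css,current) × (τ₂/τ₁) = 1110 × (55.6/18.7) × (4/6) = 2200 mg

2200 mg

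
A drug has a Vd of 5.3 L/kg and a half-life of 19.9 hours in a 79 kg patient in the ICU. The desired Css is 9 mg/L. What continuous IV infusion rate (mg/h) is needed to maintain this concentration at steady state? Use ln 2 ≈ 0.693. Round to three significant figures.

131 mg/h

Vd(total) = 79 kg × 5.3 L/kg = 418.7 L
k = 0.693/19.9 = 0.03482 h⁻¹, so CL = k·Vd = 0.03482 × 418.7 = 14.58 L/h
Infusion rate = CL × Css = 14.58 × 9 = 131.2 mg/h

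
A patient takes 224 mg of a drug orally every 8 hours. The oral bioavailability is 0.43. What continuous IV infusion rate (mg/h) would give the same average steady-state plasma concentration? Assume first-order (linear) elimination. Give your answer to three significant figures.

Equivalent systemic input: infusion rate = F·D/τ.
Rate = 0.43 × 224 / 8 = 12.04 mg/h

12.0 mg/h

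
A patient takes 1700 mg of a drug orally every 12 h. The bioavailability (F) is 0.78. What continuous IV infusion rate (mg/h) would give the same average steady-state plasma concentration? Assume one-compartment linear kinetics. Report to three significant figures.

111 mg/h

Equivalent systemic input: infusion rate = F·D/τ.
Rate = 0.78 × 1700 / 12 = 110.5 mg/h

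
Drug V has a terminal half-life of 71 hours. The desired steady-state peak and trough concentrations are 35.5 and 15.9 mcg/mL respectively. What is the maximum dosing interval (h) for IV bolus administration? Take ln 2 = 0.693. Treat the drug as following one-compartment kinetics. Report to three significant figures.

k = 0.693 / t½ = 0.693 / 71 = 0.009761 h⁻¹
Between IV bolus doses, concentration decays as C = C₀·e^(−kτ), so C_peak/C_trough = e^(kτ).
τ_max = ln(C_peak/C_trough) / k = ln(35.5/15.9) / 0.009761 = 0.8032 / 0.009761 = 82.29 h

82.3 h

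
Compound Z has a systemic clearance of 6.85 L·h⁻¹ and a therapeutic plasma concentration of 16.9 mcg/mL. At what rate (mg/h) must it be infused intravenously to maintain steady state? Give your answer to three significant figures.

At steady state, infusion rate equals elimination rate: rate in = CL × Css.
Infusion rate = CL · Css = 6.850 L/h × 16.9 mg/L = 115.8 mg/h

116 mg/h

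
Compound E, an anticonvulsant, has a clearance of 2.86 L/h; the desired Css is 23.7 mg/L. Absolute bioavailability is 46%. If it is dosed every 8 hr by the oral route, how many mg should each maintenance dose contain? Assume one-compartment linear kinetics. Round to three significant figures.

1180 mg

D = CL × Css × τ / F = 2.860 × 23.7 × 8 / 0.46 = 1179 mg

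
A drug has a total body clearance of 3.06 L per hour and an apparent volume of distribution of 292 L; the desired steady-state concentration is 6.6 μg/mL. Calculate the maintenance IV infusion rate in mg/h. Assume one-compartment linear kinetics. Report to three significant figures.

Rate = CL × Css = 3.060 × 6.6 = 20.20 mg/h

20.2 mg/h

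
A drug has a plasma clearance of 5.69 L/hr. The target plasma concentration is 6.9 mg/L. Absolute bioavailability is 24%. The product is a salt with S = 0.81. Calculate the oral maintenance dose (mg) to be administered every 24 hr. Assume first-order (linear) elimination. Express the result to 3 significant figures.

D = CL × Css × τ / F / S = 5.690 × 6.9 × 24 / 0.24 / 0.81 = 4847 mg

4850 mg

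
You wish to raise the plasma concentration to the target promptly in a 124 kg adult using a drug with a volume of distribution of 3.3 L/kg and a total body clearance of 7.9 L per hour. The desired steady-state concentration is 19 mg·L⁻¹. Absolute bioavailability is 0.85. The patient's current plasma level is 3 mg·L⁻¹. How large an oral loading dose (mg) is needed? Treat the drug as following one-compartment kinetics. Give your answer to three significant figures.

7700 mg

Vd(total) = 124 kg × 3.3 L/kg = 409.2 L
Concentration deficit ΔC = 19 − 3 = 16.00 mg/L
LD = Vd × ΔC / F = 409.2 × 16.00 / 0.85 = 7703 mg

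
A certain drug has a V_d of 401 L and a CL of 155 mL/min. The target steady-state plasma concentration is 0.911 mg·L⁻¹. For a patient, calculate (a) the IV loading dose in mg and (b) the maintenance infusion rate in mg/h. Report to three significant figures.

(a) 365 mg; (b) 8.47 mg/h

Loading: fill Vd to C_target → 401.0 L × 0.911 mg/L = 365.3 mg
Convert clearance: 155 mL/min × 60 min/h ÷ 1000 mL/L = 9.300 L/h
Maintenance: replace elimination → rate = CL × Css = 9.300 × 0.911 = 8.472 mg/h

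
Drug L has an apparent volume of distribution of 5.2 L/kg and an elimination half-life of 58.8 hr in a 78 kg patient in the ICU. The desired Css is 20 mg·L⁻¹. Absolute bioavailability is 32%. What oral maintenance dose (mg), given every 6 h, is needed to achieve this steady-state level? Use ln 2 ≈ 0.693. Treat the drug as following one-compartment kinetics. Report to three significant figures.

1790 mg

Vd = 5.2 L/kg × 78 kg = 405.6 L
CL = ln 2 · Vd / t½ = 0.693 × 405.6 / 58.8 = 4.780 L/h
D = CL × Css × τ / F = 4.780 × 20 × 6 / 0.32 = 1793 mg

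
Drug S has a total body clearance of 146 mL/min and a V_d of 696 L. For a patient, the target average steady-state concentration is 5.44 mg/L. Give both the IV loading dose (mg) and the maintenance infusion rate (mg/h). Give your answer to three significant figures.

Loading: fill Vd to C_target → 696.0 L × 5.44 mg/L = 3786 mg
CL = 146 mL/min × 60/1000 = 8.760 L/h
Infusion rate = 8.760 L/h × 5.44 mg/L = 47.65 mg/h

(a) 3790 mg; (b) 47.7 mg/h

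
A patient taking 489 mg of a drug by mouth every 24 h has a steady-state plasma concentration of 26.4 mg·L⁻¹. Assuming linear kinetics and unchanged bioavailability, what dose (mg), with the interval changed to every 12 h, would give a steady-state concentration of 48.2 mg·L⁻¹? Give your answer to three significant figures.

446 mg

With linear kinetics, Css is proportional to dose rate (D/τ) at fixed clearance.
D₂ = D₁ × (Css,target / Css,current) × (τ₂/τ₁) = 489 × (48.2/26.4) × (12/24) = 446.4 mg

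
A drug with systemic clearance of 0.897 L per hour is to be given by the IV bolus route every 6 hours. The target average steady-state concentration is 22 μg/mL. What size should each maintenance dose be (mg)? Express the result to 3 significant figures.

118 mg

D = CL × Css × τ = 0.8970 × 22 × 6 = 118.4 mg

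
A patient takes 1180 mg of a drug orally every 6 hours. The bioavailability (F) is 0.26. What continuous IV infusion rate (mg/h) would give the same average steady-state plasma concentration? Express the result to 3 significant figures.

Equivalent systemic input: infusion rate = F·D/τ.
Rate = 0.26 × 1180 / 6 = 51.13 mg/h

51.1 mg/h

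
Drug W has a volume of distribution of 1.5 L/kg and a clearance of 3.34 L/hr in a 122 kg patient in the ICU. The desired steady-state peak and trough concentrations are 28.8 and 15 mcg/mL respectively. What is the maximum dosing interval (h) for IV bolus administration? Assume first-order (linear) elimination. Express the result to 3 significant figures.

Vd = 1.5 L/kg × 122 kg = 183.0 L
k = CL / Vd = 3.340 / 183.0 = 0.01825 h⁻¹
Between IV bolus doses, concentration decays as C = C₀·e^(−kτ), so C_peak/C_trough = e^(kτ).
τ_max = ln(C_peak/C_trough) / k = ln(28.8/15) / 0.01825 = 0.6523 / 0.01825 = 35.74 h

35.7 h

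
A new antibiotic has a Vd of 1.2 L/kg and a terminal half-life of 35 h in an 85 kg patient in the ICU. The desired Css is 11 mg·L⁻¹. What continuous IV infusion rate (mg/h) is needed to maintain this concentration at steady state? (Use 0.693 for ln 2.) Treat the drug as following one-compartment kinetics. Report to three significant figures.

Vd(total) = 85 kg × 1.2 L/kg = 102.0 L
k = 0.693/35 = 0.01980 h⁻¹, so CL = k·Vd = 0.01980 × 102.0 = 2.020 L/h
Infusion rate = CL × Css = 2.020 × 11 = 22.22 mg/h

22.2 mg/h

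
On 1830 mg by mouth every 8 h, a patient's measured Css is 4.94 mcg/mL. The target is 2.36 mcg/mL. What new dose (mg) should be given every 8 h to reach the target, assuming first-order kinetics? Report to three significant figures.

874 mg

With linear kinetics, Css is proportional to dose rate (D/τ) at fixed clearance.
D₂ = D₁ × (Css,target / Css,current) = 1830 × 2.36/4.94 = 874.3 mg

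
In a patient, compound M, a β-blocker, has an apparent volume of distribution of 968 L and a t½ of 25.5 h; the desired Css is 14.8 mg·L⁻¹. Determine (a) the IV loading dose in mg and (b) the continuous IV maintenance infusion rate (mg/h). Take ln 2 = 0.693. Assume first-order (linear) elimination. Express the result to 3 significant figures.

LD = Vd × C = 968.0 × 14.8 = 14330 mg
CL = 0.693 × Vd / t½ = 0.693 × 968.0 / 25.5 = 26.31 L/h
Infusion rate = CL × Css = 26.31 × 14.8 = 389.4 mg/h

(a) 14300 mg; (b) 389 mg/h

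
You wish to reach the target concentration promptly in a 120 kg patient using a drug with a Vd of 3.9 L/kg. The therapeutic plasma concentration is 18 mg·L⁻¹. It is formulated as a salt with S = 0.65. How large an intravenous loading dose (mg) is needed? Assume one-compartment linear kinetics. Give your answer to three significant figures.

Vd = 3.9 L/kg × 120 kg = 468.0 L
LD = Vd × C / S = 468.0 × 18.00 / 0.65 = 12960 mg

13000 mg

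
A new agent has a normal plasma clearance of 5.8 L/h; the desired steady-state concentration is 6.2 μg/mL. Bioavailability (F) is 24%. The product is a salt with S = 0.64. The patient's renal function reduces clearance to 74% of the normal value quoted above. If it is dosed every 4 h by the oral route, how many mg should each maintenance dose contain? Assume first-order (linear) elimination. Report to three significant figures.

Patient clearance = 0.74 × 5.800 = 4.292 L/h
At steady state, dose per interval replaces the amount cleared in that interval: F·S·D/τ = CL·Css.
D = CL × Css × τ / F / S = 4.292 × 6.2 × 4 / 0.24 / 0.64 = 693.0 mg

693 mg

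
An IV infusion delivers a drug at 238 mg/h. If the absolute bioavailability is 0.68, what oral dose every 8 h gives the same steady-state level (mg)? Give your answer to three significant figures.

To maintain the same Css, the systemic dosing rate must be unchanged: F·D/τ = infusion rate.
D = rate × τ / F = 238 × 8 / 0.68 = 2800 mg

2800 mg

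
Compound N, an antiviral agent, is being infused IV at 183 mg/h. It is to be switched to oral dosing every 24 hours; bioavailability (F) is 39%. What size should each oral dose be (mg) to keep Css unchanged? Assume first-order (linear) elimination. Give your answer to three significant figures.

To maintain the same Css, the systemic dosing rate must be unchanged: F·D/τ = infusion rate.
D = rate × τ / F = 183 × 24 / 0.39 = 11260 mg

11300 mg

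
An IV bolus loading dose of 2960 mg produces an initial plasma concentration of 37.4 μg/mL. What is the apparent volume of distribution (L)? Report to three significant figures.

Immediately after an IV bolus, C₀ = Dose / Vd, so Vd = Dose / C₀.
Vd = 2960 / 37.4 = 79.14 L

79.1 L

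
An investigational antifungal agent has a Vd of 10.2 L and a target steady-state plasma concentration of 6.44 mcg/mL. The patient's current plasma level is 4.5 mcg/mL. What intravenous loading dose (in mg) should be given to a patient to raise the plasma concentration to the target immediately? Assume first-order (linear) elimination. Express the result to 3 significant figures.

19.8 mg

The loading dose fills Vd to the target concentration.
Concentration deficit ΔC = 6.44 − 4.5 = 1.940 mg/L
LD = Vd × ΔC = 10.20 × 1.940 = 19.79 mg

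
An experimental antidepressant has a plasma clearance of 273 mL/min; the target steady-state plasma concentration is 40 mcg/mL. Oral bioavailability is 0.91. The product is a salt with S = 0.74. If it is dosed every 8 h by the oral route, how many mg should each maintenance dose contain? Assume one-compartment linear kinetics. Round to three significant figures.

CL = 273 mL/min × 60/1000 = 16.38 L/h
D = CL × Css × τ / F / S = 16.38 × 40 × 8 / 0.91 / 0.74 = 7784 mg

7780 mg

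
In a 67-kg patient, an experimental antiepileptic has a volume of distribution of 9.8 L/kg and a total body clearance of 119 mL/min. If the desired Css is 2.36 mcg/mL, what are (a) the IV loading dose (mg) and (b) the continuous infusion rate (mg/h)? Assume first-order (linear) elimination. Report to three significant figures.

(a) 1550 mg; (b) 16.9 mg/h

Total Vd = 9.8 × 67 = 656.6 L
LD = Vd · C_target = 656.6 × 2.36 = 1550 mg
CL = 119 mL/min = 119 × 0.06 = 7.140 L/h
Maintenance infusion rate = CL × Css = 7.140 × 2.36 = 16.85 mg/h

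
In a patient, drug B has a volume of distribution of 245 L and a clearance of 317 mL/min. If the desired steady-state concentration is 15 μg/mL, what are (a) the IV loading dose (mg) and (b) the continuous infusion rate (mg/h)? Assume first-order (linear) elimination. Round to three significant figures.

Loading: fill Vd to C_target → 245.0 L × 15 mg/L = 3675 mg
Convert clearance: 317 mL/min × 60 min/h ÷ 1000 mL/L = 19.02 L/h
Maintenance: replace elimination → rate = CL × Css = 19.02 × 15 = 285.3 mg/h

(a) 3680 mg; (b) 285 mg/h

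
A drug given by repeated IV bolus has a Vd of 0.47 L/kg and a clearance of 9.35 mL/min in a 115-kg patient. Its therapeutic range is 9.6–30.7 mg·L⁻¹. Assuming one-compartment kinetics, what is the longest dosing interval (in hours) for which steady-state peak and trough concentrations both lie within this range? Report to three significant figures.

Vd = 0.47 L/kg × 115 kg = 54.05 L
CL = 9.35 mL/min × 60/1000 = 0.5610 L/h
k = CL / Vd = 0.5610 / 54.05 = 0.01038 h⁻¹
Between IV bolus doses, concentration decays as C = C₀·e^(−kτ), so C_peak/C_trough = e^(kτ).
τ_max = ln(C_peak/C_trough) / k = ln(30.7/9.6) / 0.01038 = 1.162 / 0.01038 = 111.9 h

112 h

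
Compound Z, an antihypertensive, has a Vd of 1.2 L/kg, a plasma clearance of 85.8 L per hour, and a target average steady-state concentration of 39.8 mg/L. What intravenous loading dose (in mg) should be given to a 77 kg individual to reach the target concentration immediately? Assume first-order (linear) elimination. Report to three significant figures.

Vd = 1.2 L/kg × 77 kg = 92.40 L
LD is governed by Vd — clearance does not enter the loading-dose calculation.
LD = Vd × C = 92.40 × 39.80 = 3678 mg

3680 mg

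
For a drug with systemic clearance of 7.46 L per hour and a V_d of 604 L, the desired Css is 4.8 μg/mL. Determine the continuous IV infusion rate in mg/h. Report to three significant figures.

35.8 mg/h

Rate = CL × Css = 7.460 × 4.8 = 35.81 mg/h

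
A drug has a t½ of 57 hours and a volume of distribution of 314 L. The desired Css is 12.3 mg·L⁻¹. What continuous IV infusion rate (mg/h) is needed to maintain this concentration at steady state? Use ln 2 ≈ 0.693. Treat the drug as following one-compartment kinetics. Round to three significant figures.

CL = 0.693 × Vd / t½ = 0.693 × 314.0 / 57 = 3.818 L/h
Infusion rate = CL × Css = 3.818 × 12.3 = 46.96 mg/h

47.0 mg/h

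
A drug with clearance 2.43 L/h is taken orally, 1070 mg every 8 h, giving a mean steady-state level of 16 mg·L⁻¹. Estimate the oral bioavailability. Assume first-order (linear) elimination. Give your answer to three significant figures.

0.291

F·D/τ = CL·Css at steady state → F = CL·Css·τ / D.
F = 2.43 × 16 × 8 / 1070 = 0.291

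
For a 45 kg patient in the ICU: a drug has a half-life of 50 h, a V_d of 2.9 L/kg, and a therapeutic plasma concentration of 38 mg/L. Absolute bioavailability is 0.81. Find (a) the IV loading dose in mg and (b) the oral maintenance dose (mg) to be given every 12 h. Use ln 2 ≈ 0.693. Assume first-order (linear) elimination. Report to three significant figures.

(a) 4960 mg; (b) 1020 mg

Vd(total) = 45 kg × 2.9 L/kg = 130.5 L
LD = Vd × C = 130.5 × 38 = 4959 mg
CL = 0.693 × Vd / t½ = 0.693 × 130.5 / 50 = 1.809 L/h
D = CL × Css × τ / F = 1.809 × 38 × 12 / 0.81 = 1018 mg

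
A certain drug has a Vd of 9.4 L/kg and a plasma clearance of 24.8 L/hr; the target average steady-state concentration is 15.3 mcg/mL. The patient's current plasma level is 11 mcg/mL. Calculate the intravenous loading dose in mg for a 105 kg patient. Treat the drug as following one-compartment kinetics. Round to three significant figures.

4240 mg

Vd = 9.4 L/kg × 105 kg = 987.0 L
Concentration deficit ΔC = 15.3 − 11 = 4.300 mg/L
LD = Vd × ΔC = 987.0 × 4.300 = 4244 mg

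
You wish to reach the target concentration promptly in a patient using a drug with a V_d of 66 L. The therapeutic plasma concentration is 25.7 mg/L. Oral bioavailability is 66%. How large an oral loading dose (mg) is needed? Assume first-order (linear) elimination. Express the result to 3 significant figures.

LD = Vd × C / F = 66.00 × 25.70 / 0.66 = 2570 mg

2570 mg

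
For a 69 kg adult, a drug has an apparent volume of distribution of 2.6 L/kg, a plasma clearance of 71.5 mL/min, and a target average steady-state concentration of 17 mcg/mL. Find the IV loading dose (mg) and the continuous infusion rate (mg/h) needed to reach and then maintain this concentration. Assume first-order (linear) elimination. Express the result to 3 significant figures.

(a) 3050 mg; (b) 72.9 mg/h

Vd(total) = 69 kg × 2.6 L/kg = 179.4 L
Loading dose = Vd × C = 179.4 × 17 = 3050 mg
CL = 71.5 mL/min × 60/1000 = 4.290 L/h
Infusion rate = 4.290 L/h × 17 mg/L = 72.93 mg/h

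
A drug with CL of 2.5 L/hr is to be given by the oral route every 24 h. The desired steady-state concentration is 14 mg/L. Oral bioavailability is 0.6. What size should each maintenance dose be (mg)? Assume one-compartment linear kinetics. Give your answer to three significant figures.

At steady state, dose per interval replaces the amount cleared in that interval: F·D/τ = CL·Css.
D = CL × Css × τ / F = 2.500 × 14 × 24 / 0.6 = 1400 mg

1400 mg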